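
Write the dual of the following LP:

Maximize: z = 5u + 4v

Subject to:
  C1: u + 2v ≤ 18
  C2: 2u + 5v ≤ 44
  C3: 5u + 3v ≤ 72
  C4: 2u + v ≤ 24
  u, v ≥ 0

Primal max cᵀx s.t. Ax ≤ b, x ≥ 0  →  Dual min bᵀy s.t. Aᵀy ≥ c, y ≥ 0.

Minimize: z = 18y1 + 44y2 + 72y3 + 24y4

Subject to:
  y1 + 2y2 + 5y3 + 2y4 ≥ 5
  2y1 + 5y2 + 3y3 + y4 ≥ 4
  y1, y2, y3, y4 ≥ 0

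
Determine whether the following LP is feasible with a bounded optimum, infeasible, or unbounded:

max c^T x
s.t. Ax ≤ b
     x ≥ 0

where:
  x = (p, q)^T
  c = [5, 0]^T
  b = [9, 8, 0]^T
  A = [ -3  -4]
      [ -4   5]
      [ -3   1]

Unbounded (objective can increase without bound)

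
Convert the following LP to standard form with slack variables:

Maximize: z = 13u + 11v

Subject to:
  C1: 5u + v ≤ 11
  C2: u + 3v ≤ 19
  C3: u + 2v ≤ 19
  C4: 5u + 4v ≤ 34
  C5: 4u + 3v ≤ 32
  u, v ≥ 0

max z = 13u + 11v

s.t.
  5u + v + s1 = 11
  u + 3v + s2 = 19
  u + 2v + s3 = 19
  5u + 4v + s4 = 34
  4u + 3v + s5 = 32
  u, v, s1, s2, s3, s4, s5 ≥ 0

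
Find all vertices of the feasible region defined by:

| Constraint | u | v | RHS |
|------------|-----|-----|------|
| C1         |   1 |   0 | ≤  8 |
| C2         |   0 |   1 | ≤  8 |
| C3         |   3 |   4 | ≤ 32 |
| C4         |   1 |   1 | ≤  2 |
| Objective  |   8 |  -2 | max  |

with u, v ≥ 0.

(0, 0), (2, 0), (0, 2)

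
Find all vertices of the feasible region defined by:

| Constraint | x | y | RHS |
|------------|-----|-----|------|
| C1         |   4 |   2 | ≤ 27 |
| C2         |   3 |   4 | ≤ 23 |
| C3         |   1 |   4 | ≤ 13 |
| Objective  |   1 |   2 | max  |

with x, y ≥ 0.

(0, 0), (6.75, 0), (6.2, 1.1), (5, 2), (0, 3.25)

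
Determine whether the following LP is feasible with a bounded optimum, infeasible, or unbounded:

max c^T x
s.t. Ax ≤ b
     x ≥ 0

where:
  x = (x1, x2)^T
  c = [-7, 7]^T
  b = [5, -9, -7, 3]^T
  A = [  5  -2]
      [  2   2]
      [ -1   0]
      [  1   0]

Infeasible (no feasible solution exists)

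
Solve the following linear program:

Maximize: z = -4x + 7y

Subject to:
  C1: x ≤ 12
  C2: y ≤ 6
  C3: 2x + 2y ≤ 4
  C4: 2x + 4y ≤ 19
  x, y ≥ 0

Evaluate the objective at each vertex of the feasible region:
  z(0, 0) = 0
  z(2, 0) = -8
  z(0, 2) = 14  ←
The maximum is at x = 0, y = 2.

x = 0, y = 2, z = 14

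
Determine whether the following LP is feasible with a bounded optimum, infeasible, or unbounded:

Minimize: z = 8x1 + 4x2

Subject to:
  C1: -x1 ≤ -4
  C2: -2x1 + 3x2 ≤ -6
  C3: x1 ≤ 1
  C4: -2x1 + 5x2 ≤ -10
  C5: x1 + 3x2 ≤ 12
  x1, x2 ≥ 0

Infeasible (no feasible solution exists)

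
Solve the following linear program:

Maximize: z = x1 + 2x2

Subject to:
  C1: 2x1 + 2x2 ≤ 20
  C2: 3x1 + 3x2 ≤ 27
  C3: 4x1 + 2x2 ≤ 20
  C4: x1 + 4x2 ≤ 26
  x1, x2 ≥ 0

Evaluate the objective at each vertex of the feasible region:
  z(0, 0) = 0
  z(5, 0) = 5
  z(2, 6) = 14  ←
  z(0, 6.5) = 13
The maximum is at x1 = 2, x2 = 6.

x1 = 2, x2 = 6, z = 14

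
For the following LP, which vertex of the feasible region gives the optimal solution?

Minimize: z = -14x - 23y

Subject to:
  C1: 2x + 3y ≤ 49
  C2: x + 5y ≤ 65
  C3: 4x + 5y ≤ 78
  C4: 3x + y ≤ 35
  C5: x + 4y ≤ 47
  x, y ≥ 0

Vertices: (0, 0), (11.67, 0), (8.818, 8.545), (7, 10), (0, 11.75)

Evaluate the objective at each vertex of the feasible region:
  z(0, 0) = 0
  z(11.67, 0) = -163.3
  z(8.818, 8.545) = -320
  z(7, 10) = -328  ←
  z(0, 11.75) = -270.2
The minimum is at x = 7, y = 10.

(7, 10)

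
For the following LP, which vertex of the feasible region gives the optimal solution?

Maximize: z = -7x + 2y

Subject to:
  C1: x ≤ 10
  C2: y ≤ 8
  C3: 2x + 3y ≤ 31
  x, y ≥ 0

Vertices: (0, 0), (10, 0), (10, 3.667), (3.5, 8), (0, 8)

Evaluate the objective at each vertex of the feasible region:
  z(0, 0) = 0
  z(10, 0) = -70
  z(10, 3.667) = -62.67
  z(3.5, 8) = -8.5
  z(0, 8) = 16  ←
The maximum is at x = 0, y = 8.

(0, 8)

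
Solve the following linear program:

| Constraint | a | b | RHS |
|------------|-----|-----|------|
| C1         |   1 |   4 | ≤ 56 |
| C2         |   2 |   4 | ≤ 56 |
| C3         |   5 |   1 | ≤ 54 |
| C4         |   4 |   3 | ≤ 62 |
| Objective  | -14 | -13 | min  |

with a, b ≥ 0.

Evaluate the objective at each vertex of the feasible region:
  z(0, 0) = 0
  z(10.8, 0) = -151.2
  z(9.091, 8.545) = -238.4
  z(8, 10) = -242  ←
  z(0, 14) = -182
The minimum is at a = 8, b = 10.

a = 8, b = 10, z = -242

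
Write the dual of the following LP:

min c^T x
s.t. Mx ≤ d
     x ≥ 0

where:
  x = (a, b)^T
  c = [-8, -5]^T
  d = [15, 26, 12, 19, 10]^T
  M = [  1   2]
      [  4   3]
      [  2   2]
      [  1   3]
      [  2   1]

Primal min cᵀx s.t. Ax ≤ b, x ≥ 0  →  Dual max −bᵀy s.t. Aᵀy ≥ −c, y ≥ 0.

Maximize: z = -15y1 - 26y2 - 12y3 - 19y4 - 10y5

Subject to:
  y1 + 4y2 + 2y3 + y4 + 2y5 ≥ 8
  2y1 + 3y2 + 2y3 + 3y4 + y5 ≥ 5
  y1, y2, y3, y4, y5 ≥ 0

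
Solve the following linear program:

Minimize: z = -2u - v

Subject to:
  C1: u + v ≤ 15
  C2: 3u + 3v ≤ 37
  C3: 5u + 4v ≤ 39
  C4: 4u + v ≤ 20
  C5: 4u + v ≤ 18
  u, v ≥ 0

Evaluate the objective at each vertex of the feasible region:
  z(0, 0) = 0
  z(4.5, 0) = -9
  z(3, 6) = -12  ←
  z(0, 9.75) = -9.75
The minimum is at u = 3, v = 6.

u = 3, v = 6, z = -12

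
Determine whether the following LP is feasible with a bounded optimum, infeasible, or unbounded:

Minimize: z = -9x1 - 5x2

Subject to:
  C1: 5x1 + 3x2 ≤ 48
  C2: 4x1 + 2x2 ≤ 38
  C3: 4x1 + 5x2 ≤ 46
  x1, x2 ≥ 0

Feasible with a bounded optimal solution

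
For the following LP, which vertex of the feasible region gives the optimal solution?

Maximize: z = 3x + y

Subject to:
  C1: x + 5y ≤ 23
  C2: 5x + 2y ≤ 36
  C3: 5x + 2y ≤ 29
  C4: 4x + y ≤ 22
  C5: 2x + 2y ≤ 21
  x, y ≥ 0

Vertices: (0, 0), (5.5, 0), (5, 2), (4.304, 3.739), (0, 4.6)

Evaluate the objective at each vertex of the feasible region:
  z(0, 0) = 0
  z(5.5, 0) = 16.5
  z(5, 2) = 17  ←
  z(4.304, 3.739) = 16.65
  z(0, 4.6) = 4.6
The maximum is at x = 5, y = 2.

(5, 2)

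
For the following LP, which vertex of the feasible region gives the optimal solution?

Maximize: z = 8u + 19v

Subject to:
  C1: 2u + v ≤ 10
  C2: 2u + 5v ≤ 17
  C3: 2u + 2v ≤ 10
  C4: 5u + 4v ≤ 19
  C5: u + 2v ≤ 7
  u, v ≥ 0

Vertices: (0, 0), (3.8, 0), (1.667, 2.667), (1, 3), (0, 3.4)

Evaluate the objective at each vertex of the feasible region:
  z(0, 0) = 0
  z(3.8, 0) = 30.4
  z(1.667, 2.667) = 64
  z(1, 3) = 65  ←
  z(0, 3.4) = 64.6
The maximum is at u = 1, v = 3.

(1, 3)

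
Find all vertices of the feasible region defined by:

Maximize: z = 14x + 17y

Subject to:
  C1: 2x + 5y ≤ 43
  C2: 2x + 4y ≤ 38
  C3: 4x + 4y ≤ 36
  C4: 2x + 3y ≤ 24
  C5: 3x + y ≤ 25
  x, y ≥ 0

(0, 0), (8.333, 0), (8, 1), (3, 6), (0, 8)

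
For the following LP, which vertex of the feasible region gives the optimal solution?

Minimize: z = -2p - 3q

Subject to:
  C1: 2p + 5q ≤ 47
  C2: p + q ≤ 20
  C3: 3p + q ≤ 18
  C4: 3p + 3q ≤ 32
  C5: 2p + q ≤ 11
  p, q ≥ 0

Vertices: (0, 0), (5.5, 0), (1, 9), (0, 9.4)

Evaluate the objective at each vertex of the feasible region:
  z(0, 0) = 0
  z(5.5, 0) = -11
  z(1, 9) = -29  ←
  z(0, 9.4) = -28.2
The minimum is at p = 1, q = 9.

(1, 9)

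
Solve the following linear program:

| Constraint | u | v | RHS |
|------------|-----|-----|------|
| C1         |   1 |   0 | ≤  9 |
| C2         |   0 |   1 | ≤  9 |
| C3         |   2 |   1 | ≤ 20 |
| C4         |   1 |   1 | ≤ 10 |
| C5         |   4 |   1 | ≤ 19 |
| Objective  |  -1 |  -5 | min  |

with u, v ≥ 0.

Evaluate the objective at each vertex of the feasible region:
  z(0, 0) = 0
  z(4.75, 0) = -4.75
  z(3, 7) = -38
  z(1, 9) = -46  ←
  z(0, 9) = -45
The minimum is at u = 1, v = 9.

u = 1, v = 9, z = -46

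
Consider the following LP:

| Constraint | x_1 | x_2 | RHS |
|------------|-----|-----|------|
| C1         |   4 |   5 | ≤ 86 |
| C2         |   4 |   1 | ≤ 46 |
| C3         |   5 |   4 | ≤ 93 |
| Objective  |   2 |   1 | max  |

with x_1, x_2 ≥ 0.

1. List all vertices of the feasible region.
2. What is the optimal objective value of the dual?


1. (0, 0), (11.5, 0), (9, 10), (0, 17.2)
2. 28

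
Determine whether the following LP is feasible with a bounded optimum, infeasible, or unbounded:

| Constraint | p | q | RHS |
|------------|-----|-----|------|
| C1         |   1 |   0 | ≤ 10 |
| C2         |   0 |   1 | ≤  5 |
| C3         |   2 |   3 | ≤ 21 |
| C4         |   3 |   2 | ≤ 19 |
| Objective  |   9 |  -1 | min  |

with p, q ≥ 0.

Feasible with a bounded optimal solution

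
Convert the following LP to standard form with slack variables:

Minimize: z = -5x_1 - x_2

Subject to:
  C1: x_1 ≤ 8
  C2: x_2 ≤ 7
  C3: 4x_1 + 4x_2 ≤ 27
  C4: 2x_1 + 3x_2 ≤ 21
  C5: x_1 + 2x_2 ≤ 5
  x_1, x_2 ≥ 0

min z = -5x_1 - x_2

s.t.
  x_1 + s1 = 8
  x_2 + s2 = 7
  4x_1 + 4x_2 + s3 = 27
  2x_1 + 3x_2 + s4 = 21
  x_1 + 2x_2 + s5 = 5
  x_1, x_2, s1, s2, s3, s4, s5 ≥ 0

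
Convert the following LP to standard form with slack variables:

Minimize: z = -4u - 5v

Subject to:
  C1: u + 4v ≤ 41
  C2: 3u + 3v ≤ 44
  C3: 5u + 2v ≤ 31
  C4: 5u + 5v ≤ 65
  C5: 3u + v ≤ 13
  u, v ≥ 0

min z = -4u - 5v

s.t.
  u + 4v + s1 = 41
  3u + 3v + s2 = 44
  5u + 2v + s3 = 31
  5u + 5v + s4 = 65
  3u + v + s5 = 13
  u, v, s1, s2, s3, s4, s5 ≥ 0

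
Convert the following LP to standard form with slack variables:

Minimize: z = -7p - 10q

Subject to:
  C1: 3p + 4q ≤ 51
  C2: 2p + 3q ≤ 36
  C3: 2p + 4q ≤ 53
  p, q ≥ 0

min z = -7p - 10q

s.t.
  3p + 4q + s1 = 51
  2p + 3q + s2 = 36
  2p + 4q + s3 = 53
  p, q, s1, s2, s3 ≥ 0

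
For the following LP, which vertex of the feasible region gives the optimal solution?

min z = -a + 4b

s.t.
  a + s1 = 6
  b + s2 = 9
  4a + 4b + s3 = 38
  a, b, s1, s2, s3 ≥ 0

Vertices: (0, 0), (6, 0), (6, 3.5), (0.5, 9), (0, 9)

Evaluate the objective at each vertex of the feasible region:
  z(0, 0) = 0
  z(6, 0) = -6  ←
  z(6, 3.5) = 8
  z(0.5, 9) = 35.5
  z(0, 9) = 36
The minimum is at a = 6, b = 0.

(6, 0)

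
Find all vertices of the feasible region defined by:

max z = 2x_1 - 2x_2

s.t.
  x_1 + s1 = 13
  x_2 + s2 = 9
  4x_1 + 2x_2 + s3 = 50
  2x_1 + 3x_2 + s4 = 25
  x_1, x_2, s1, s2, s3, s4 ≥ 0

(0, 0), (12.5, 0), (0, 8.333)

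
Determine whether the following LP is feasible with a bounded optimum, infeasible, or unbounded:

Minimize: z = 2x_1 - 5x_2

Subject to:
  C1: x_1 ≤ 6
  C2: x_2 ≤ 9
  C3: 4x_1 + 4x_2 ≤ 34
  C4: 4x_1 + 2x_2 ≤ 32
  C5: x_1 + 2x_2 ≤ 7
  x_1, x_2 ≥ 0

Feasible with a bounded optimal solution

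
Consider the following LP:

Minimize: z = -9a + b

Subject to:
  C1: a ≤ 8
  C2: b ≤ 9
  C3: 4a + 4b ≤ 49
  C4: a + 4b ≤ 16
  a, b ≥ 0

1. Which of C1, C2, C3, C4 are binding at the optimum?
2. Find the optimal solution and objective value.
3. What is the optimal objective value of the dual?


1. C1
2. a = 8, b = 0, z = -72
3. -72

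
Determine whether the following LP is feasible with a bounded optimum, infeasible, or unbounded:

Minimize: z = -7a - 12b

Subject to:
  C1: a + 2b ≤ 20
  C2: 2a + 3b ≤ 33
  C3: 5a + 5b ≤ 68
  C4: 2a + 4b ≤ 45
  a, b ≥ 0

Feasible with a bounded optimal solution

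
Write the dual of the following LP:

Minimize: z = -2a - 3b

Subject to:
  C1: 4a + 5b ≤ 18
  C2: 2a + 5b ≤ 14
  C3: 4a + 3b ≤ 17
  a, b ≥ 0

Primal min cᵀx s.t. Ax ≤ b, x ≥ 0  →  Dual max −bᵀy s.t. Aᵀy ≥ −c, y ≥ 0.

Maximize: z = -18y1 - 14y2 - 17y3

Subject to:
  4y1 + 2y2 + 4y3 ≥ 2
  5y1 + 5y2 + 3y3 ≥ 3
  y1, y2, y3 ≥ 0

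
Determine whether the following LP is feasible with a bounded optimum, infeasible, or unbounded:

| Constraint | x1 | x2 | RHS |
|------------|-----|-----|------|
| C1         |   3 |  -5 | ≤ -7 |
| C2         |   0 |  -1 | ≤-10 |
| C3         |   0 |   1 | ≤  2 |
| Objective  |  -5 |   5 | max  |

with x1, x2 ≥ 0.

Infeasible (no feasible solution exists)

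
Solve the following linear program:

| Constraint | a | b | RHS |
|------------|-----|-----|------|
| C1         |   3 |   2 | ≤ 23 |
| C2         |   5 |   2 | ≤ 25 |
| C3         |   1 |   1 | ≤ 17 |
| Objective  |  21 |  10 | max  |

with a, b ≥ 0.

Evaluate the objective at each vertex of the feasible region:
  z(0, 0) = 0
  z(5, 0) = 105
  z(1, 10) = 121  ←
  z(0, 11.5) = 115
The maximum is at a = 1, b = 10.

a = 1, b = 10, z = 121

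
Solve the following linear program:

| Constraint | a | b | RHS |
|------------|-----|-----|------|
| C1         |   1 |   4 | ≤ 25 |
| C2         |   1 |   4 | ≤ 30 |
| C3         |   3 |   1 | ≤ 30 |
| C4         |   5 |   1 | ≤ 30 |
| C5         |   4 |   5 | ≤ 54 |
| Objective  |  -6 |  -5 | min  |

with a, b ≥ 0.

Evaluate the objective at each vertex of the feasible region:
  z(0, 0) = 0
  z(6, 0) = -36
  z(5, 5) = -55  ←
  z(0, 6.25) = -31.25
The minimum is at a = 5, b = 5.

a = 5, b = 5, z = -55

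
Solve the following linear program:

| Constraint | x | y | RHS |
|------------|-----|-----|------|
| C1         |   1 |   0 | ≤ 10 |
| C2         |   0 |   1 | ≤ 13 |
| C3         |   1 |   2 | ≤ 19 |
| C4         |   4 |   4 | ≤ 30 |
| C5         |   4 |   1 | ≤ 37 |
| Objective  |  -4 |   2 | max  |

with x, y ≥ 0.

Evaluate the objective at each vertex of the feasible region:
  z(0, 0) = 0
  z(7.5, 0) = -30
  z(0, 7.5) = 15  ←
The maximum is at x = 0, y = 7.5.

x = 0, y = 7.5, z = 15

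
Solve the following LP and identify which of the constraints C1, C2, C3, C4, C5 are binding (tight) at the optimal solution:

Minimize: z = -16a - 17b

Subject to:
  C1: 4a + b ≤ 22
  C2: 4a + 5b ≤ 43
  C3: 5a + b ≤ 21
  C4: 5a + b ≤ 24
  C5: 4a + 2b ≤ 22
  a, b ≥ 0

At a = 2, b = 7, compute slack b - a·x for each constraint:
  C1: 22 − 15 = 7  (slack)
  C2: 43 − 43 = 0  (binding)
  C3: 21 − 17 = 4  (slack)
  C4: 24 − 17 = 7  (slack)
  C5: 22 − 22 = 0  (binding)

Optimal: a = 2, b = 7
Binding: C2, C5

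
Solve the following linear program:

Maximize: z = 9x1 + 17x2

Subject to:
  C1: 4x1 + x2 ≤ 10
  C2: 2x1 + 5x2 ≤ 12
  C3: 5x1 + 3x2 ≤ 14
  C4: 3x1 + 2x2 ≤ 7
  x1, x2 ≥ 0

Evaluate the objective at each vertex of the feasible region:
  z(0, 0) = 0
  z(2.333, 0) = 21
  z(1, 2) = 43  ←
  z(0, 2.4) = 40.8
The maximum is at x1 = 1, x2 = 2.

x1 = 1, x2 = 2, z = 43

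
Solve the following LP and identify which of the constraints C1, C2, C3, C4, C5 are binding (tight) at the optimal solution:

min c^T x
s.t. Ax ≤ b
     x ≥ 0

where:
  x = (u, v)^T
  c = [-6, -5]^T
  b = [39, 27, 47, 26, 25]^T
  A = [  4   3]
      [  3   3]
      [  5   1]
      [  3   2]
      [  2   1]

At u = 8, v = 1, compute slack b - a·x for each constraint:
  C1: 39 − 35 = 4  (slack)
  C2: 27 − 27 = 0  (binding)
  C3: 47 − 41 = 6  (slack)
  C4: 26 − 26 = 0  (binding)
  C5: 25 − 17 = 8  (slack)

Optimal: u = 8, v = 1
Binding: C2, C4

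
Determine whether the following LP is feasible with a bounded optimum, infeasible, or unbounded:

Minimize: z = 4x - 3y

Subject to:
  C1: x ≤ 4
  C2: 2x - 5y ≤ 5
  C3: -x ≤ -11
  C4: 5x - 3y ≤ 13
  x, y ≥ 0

Infeasible (no feasible solution exists)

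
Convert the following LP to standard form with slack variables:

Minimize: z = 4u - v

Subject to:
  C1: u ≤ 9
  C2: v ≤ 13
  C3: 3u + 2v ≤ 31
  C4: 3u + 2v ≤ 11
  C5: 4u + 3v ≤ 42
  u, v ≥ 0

min z = 4u - v

s.t.
  u + s1 = 9
  v + s2 = 13
  3u + 2v + s3 = 31
  3u + 2v + s4 = 11
  4u + 3v + s5 = 42
  u, v, s1, s2, s3, s4, s5 ≥ 0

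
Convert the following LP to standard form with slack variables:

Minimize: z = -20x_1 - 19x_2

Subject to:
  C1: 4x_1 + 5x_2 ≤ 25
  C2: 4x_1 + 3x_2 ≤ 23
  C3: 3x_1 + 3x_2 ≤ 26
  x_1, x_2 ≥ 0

min z = -20x_1 - 19x_2

s.t.
  4x_1 + 5x_2 + s1 = 25
  4x_1 + 3x_2 + s2 = 23
  3x_1 + 3x_2 + s3 = 26
  x_1, x_2, s1, s2, s3 ≥ 0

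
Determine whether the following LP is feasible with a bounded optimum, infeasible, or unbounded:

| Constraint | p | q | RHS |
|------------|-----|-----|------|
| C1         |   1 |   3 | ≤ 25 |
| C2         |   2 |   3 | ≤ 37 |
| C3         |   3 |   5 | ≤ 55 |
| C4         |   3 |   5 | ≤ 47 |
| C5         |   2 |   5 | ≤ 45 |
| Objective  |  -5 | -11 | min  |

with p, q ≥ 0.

Feasible with a bounded optimal solution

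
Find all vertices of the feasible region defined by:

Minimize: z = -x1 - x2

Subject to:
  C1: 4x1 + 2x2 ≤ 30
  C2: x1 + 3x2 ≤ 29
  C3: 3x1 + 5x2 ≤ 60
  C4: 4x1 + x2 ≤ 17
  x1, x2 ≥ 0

(0, 0), (4.25, 0), (2, 9), (0, 9.667)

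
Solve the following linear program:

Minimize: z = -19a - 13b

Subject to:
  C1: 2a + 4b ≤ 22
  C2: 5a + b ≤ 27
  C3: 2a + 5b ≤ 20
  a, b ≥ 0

Evaluate the objective at each vertex of the feasible region:
  z(0, 0) = 0
  z(5.4, 0) = -102.6
  z(5, 2) = -121  ←
  z(0, 4) = -52
The minimum is at a = 5, b = 2.

a = 5, b = 2, z = -121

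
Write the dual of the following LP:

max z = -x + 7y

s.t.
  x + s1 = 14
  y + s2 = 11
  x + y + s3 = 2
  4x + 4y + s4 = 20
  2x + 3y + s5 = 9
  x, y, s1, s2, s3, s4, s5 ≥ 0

Primal max cᵀx s.t. Ax ≤ b, x ≥ 0  →  Dual min bᵀy s.t. Aᵀy ≥ c, y ≥ 0.

Minimize: z = 14y1 + 11y2 + 2y3 + 20y4 + 9y5

Subject to:
  y1 + y3 + 4y4 + 2y5 ≥ -1
  y2 + y3 + 4y4 + 3y5 ≥ 7
  y1, y2, y3, y4, y5 ≥ 0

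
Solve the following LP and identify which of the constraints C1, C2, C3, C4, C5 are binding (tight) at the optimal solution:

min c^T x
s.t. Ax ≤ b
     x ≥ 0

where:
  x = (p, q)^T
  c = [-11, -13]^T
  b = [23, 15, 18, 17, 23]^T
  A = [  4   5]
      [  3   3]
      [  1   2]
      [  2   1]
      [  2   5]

At p = 2, q = 3, compute slack b - a·x for each constraint:
  C1: 23 − 23 = 0  (binding)
  C2: 15 − 15 = 0  (binding)
  C3: 18 − 8 = 10  (slack)
  C4: 17 − 7 = 10  (slack)
  C5: 23 − 19 = 4  (slack)

Optimal: p = 2, q = 3
Binding: C1, C2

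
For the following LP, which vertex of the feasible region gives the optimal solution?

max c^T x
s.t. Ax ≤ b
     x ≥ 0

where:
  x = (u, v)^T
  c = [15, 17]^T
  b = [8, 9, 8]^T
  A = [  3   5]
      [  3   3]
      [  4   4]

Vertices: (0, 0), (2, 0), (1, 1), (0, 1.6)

Evaluate the objective at each vertex of the feasible region:
  z(0, 0) = 0
  z(2, 0) = 30
  z(1, 1) = 32  ←
  z(0, 1.6) = 27.2
The maximum is at u = 1, v = 1.

(1, 1)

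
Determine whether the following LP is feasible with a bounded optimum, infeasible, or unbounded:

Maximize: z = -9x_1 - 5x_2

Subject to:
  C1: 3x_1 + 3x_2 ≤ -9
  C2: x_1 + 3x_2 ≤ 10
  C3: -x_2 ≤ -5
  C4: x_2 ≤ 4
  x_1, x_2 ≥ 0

Infeasible (no feasible solution exists)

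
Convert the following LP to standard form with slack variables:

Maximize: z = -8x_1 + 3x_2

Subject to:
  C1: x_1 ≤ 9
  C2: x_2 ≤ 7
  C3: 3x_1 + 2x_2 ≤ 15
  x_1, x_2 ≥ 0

max z = -8x_1 + 3x_2

s.t.
  x_1 + s1 = 9
  x_2 + s2 = 7
  3x_1 + 2x_2 + s3 = 15
  x_1, x_2, s1, s2, s3 ≥ 0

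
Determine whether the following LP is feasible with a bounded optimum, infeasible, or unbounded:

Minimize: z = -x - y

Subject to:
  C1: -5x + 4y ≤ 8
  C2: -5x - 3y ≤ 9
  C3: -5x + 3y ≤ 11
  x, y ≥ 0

Unbounded (objective can decrease without bound)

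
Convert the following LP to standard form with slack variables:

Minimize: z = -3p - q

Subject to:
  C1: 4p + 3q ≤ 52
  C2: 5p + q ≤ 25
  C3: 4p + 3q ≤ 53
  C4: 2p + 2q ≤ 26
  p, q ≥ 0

min z = -3p - q

s.t.
  4p + 3q + s1 = 52
  5p + q + s2 = 25
  4p + 3q + s3 = 53
  2p + 2q + s4 = 26
  p, q, s1, s2, s3, s4 ≥ 0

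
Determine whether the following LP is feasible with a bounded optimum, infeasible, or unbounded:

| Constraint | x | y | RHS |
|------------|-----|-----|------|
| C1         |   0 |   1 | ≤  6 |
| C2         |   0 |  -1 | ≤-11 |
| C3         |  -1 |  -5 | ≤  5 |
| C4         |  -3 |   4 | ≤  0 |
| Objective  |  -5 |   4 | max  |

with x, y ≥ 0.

Infeasible (no feasible solution exists)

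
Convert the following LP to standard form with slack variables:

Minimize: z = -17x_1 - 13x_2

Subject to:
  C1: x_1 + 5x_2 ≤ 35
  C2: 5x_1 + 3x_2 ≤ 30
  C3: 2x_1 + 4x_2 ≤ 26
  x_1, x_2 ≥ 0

min z = -17x_1 - 13x_2

s.t.
  x_1 + 5x_2 + s1 = 35
  5x_1 + 3x_2 + s2 = 30
  2x_1 + 4x_2 + s3 = 26
  x_1, x_2, s1, s2, s3 ≥ 0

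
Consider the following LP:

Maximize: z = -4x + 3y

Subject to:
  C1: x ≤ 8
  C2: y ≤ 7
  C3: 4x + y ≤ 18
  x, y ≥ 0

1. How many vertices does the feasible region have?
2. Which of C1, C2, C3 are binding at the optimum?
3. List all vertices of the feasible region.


1. 4
2. C2
3. (0, 0), (4.5, 0), (2.75, 7), (0, 7)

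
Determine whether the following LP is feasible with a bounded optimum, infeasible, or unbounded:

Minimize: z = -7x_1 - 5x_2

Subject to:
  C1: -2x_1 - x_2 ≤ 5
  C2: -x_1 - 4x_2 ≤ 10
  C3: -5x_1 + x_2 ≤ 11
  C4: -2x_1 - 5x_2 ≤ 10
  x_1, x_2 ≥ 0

Unbounded (objective can decrease without bound)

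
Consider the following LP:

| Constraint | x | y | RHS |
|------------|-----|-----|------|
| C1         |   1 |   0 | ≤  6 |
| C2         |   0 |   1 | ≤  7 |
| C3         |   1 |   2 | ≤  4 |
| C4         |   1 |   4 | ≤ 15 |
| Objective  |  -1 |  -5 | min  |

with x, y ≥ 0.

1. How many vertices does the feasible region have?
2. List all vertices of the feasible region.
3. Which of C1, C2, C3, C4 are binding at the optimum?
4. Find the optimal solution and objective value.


1. 3
2. (0, 0), (4, 0), (0, 2)
3. C3
4. x = 0, y = 2, z = -10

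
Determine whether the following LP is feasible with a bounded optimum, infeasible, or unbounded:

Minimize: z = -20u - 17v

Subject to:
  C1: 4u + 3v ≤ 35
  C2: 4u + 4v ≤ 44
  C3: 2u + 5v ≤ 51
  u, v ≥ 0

Feasible with a bounded optimal solution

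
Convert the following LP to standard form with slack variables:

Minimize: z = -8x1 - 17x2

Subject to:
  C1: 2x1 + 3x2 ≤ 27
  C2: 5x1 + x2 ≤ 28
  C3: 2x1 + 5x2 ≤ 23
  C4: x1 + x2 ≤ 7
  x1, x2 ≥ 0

min z = -8x1 - 17x2

s.t.
  2x1 + 3x2 + s1 = 27
  5x1 + x2 + s2 = 28
  2x1 + 5x2 + s3 = 23
  x1 + x2 + s4 = 7
  x1, x2, s1, s2, s3, s4 ≥ 0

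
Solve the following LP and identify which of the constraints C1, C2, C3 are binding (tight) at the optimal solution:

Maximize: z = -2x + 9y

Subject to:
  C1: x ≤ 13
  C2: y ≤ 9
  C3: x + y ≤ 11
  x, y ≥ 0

At x = 0, y = 9, compute slack b - a·x for each constraint:
  C1: 13 − 0 = 13  (slack)
  C2: 9 − 9 = 0  (binding)
  C3: 11 − 9 = 2  (slack)

Optimal: x = 0, y = 9
Binding: C2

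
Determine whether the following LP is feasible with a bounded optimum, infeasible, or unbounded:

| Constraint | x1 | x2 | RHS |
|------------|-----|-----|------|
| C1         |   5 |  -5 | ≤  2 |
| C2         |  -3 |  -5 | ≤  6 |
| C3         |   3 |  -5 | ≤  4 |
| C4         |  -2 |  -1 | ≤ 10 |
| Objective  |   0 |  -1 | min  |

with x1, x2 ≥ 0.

Unbounded (objective can decrease without bound)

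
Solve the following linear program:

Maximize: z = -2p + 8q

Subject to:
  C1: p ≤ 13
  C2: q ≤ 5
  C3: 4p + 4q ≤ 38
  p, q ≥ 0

Evaluate the objective at each vertex of the feasible region:
  z(0, 0) = 0
  z(9.5, 0) = -19
  z(4.5, 5) = 31
  z(0, 5) = 40  ←
The maximum is at p = 0, q = 5.

p = 0, q = 5, z = 40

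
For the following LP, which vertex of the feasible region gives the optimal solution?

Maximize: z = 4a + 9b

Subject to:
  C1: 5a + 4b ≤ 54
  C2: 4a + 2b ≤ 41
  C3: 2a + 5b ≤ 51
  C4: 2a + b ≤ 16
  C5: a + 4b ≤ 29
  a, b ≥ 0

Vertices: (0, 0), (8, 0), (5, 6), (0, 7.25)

Evaluate the objective at each vertex of the feasible region:
  z(0, 0) = 0
  z(8, 0) = 32
  z(5, 6) = 74  ←
  z(0, 7.25) = 65.25
The maximum is at a = 5, b = 6.

(5, 6)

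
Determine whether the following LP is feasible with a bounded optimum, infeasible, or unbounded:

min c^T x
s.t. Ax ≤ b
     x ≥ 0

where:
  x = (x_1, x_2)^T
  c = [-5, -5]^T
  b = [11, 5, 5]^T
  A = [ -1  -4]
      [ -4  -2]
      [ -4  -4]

Unbounded (objective can decrease without bound)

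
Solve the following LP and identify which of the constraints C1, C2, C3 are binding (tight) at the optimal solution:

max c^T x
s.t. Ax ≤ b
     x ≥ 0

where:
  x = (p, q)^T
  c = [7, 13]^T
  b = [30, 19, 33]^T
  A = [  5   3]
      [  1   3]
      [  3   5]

At p = 1, q = 6, compute slack b - a·x for each constraint:
  C1: 30 − 23 = 7  (slack)
  C2: 19 − 19 = 0  (binding)
  C3: 33 − 33 = 0  (binding)

Optimal: p = 1, q = 6
Binding: C2, C3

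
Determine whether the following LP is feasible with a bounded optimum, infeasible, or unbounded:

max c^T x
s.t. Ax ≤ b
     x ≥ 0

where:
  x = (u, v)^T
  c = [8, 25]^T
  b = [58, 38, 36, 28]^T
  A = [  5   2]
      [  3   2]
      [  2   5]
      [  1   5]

Feasible with a bounded optimal solution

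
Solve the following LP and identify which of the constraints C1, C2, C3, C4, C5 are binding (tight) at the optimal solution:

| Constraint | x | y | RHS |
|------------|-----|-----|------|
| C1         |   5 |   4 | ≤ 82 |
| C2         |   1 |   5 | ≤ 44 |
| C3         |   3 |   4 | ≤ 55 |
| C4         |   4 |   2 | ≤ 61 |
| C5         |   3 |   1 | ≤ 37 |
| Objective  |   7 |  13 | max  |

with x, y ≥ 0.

At x = 9, y = 7, compute slack b - a·x for each constraint:
  C1: 82 − 73 = 9  (slack)
  C2: 44 − 44 = 0  (binding)
  C3: 55 − 55 = 0  (binding)
  C4: 61 − 50 = 11  (slack)
  C5: 37 − 34 = 3  (slack)

Optimal: x = 9, y = 7
Binding: C2, C3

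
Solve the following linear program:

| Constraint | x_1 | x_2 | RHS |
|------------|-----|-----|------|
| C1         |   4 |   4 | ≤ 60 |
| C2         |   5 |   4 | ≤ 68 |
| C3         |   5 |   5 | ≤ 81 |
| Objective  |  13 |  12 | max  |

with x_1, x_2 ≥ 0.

Evaluate the objective at each vertex of the feasible region:
  z(0, 0) = 0
  z(13.6, 0) = 176.8
  z(8, 7) = 188  ←
  z(0, 15) = 180
The maximum is at x_1 = 8, x_2 = 7.

x_1 = 8, x_2 = 7, z = 188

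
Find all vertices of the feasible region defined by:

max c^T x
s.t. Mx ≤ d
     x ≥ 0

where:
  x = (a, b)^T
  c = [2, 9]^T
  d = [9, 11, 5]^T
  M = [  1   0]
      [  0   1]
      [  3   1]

(0, 0), (1.667, 0), (0, 5)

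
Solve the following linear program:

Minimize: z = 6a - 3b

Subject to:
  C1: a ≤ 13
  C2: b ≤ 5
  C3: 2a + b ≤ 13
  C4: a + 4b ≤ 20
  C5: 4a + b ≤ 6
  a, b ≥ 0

Evaluate the objective at each vertex of the feasible region:
  z(0, 0) = 0
  z(1.5, 0) = 9
  z(0.2667, 4.933) = -13.2
  z(0, 5) = -15  ←
The minimum is at a = 0, b = 5.

a = 0, b = 5, z = -15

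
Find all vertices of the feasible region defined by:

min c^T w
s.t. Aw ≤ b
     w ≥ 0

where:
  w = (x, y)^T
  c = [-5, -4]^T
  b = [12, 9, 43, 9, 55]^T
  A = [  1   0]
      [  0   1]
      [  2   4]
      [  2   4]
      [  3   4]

(0, 0), (4.5, 0), (0, 2.25)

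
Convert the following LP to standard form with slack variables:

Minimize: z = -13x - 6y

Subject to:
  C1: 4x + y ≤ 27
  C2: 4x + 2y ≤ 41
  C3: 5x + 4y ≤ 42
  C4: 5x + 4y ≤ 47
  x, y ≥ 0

min z = -13x - 6y

s.t.
  4x + y + s1 = 27
  4x + 2y + s2 = 41
  5x + 4y + s3 = 42
  5x + 4y + s4 = 47
  x, y, s1, s2, s3, s4 ≥ 0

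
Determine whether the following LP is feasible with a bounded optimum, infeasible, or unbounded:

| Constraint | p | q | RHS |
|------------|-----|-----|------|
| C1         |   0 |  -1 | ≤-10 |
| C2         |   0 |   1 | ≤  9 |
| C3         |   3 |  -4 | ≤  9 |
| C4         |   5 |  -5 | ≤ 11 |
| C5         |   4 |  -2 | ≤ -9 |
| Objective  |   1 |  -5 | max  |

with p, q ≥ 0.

Infeasible (no feasible solution exists)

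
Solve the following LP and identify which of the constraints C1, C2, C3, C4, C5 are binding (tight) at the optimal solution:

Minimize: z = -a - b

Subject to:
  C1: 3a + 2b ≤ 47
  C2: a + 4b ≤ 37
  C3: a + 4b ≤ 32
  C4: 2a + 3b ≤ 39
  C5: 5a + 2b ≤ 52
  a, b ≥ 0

At a = 8, b = 6, compute slack b - a·x for each constraint:
  C1: 47 − 36 = 11  (slack)
  C2: 37 − 32 = 5  (slack)
  C3: 32 − 32 = 0  (binding)
  C4: 39 − 34 = 5  (slack)
  C5: 52 − 52 = 0  (binding)

Optimal: a = 8, b = 6
Binding: C3, C5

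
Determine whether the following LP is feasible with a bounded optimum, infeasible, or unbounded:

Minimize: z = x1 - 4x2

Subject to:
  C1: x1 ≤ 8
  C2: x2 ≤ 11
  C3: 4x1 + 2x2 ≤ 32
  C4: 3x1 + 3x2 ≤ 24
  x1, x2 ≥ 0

Feasible with a bounded optimal solution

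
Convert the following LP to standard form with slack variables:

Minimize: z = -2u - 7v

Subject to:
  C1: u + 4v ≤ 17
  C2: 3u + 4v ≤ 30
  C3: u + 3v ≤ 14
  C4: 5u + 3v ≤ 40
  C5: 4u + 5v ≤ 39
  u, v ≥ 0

min z = -2u - 7v

s.t.
  u + 4v + s1 = 17
  3u + 4v + s2 = 30
  u + 3v + s3 = 14
  5u + 3v + s4 = 40
  4u + 5v + s5 = 39
  u, v, s1, s2, s3, s4, s5 ≥ 0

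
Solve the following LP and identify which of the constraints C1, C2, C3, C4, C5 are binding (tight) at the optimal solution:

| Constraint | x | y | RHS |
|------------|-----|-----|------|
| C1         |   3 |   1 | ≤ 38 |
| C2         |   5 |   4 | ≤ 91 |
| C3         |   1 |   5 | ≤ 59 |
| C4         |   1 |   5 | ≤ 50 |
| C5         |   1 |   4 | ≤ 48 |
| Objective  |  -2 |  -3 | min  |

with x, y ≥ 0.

At x = 10, y = 8, compute slack b - a·x for each constraint:
  C1: 38 − 38 = 0  (binding)
  C2: 91 − 82 = 9  (slack)
  C3: 59 − 50 = 9  (slack)
  C4: 50 − 50 = 0  (binding)
  C5: 48 − 42 = 6  (slack)

Optimal: x = 10, y = 8
Binding: C1, C4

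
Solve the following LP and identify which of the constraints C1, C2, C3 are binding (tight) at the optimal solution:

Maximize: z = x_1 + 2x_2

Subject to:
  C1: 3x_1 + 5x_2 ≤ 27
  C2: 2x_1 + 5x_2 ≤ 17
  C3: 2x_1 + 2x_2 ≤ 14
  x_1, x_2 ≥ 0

At x_1 = 6, x_2 = 1, compute slack b - a·x for each constraint:
  C1: 27 − 23 = 4  (slack)
  C2: 17 − 17 = 0  (binding)
  C3: 14 − 14 = 0  (binding)

Optimal: x_1 = 6, x_2 = 1
Binding: C2, C3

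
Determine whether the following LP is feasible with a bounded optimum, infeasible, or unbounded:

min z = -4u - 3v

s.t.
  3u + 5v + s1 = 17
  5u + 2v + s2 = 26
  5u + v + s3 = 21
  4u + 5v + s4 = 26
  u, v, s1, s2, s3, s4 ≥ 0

Feasible with a bounded optimal solution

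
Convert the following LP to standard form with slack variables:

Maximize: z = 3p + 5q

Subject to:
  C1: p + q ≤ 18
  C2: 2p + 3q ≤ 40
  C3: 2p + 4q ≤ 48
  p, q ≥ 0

max z = 3p + 5q

s.t.
  p + q + s1 = 18
  2p + 3q + s2 = 40
  2p + 4q + s3 = 48
  p, q, s1, s2, s3 ≥ 0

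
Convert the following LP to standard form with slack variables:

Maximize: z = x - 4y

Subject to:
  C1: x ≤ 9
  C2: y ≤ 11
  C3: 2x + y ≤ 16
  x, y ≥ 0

max z = x - 4y

s.t.
  x + s1 = 9
  y + s2 = 11
  2x + y + s3 = 16
  x, y, s1, s2, s3 ≥ 0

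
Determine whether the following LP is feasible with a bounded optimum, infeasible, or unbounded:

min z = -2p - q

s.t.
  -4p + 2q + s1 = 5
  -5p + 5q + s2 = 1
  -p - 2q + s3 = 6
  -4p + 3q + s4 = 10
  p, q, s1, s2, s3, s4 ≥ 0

Unbounded (objective can decrease without bound)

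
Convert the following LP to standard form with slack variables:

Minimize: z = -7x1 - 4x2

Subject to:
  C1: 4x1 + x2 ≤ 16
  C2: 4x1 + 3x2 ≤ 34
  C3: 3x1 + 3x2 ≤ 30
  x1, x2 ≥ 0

min z = -7x1 - 4x2

s.t.
  4x1 + x2 + s1 = 16
  4x1 + 3x2 + s2 = 34
  3x1 + 3x2 + s3 = 30
  x1, x2, s1, s2, s3 ≥ 0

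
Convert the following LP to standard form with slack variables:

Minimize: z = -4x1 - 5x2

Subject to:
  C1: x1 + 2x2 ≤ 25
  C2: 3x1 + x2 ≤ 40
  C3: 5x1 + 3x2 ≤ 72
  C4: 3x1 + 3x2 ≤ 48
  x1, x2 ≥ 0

min z = -4x1 - 5x2

s.t.
  x1 + 2x2 + s1 = 25
  3x1 + x2 + s2 = 40
  5x1 + 3x2 + s3 = 72
  3x1 + 3x2 + s4 = 48
  x1, x2, s1, s2, s3, s4 ≥ 0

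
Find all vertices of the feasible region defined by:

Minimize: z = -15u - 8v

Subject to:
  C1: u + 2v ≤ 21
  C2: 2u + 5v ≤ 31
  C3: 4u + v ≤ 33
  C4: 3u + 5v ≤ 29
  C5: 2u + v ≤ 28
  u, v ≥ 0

(0, 0), (8.25, 0), (8, 1), (0, 5.8)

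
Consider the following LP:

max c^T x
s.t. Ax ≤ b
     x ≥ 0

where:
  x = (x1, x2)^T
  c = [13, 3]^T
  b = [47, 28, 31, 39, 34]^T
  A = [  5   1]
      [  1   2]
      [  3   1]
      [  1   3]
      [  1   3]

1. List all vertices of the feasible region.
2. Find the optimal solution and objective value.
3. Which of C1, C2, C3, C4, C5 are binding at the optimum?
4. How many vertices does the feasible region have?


1. (0, 0), (9.4, 0), (8, 7), (7.375, 8.875), (0, 11.33)
2. x1 = 8, x2 = 7, z = 125
3. C1, C3
4. 5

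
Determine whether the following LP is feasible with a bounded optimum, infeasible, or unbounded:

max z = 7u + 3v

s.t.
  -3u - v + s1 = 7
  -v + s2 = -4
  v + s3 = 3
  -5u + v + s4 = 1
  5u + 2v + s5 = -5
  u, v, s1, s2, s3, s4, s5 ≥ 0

Infeasible (no feasible solution exists)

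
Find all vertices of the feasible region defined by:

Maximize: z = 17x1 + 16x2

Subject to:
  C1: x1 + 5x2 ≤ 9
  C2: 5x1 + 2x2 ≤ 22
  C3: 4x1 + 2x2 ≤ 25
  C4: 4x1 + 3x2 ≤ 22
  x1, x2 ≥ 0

(0, 0), (4.4, 0), (4, 1), (0, 1.8)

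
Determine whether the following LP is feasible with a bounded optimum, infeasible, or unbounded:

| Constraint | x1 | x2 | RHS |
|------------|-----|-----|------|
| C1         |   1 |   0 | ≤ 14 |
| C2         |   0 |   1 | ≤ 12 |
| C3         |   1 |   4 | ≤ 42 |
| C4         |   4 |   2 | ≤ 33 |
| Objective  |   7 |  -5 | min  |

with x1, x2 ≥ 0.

Feasible with a bounded optimal solution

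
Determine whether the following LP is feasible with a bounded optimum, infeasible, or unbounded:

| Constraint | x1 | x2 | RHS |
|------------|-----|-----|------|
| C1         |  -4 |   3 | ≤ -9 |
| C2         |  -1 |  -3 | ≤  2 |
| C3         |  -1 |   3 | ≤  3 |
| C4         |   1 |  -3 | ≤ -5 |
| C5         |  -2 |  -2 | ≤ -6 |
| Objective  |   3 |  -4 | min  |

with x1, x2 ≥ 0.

Infeasible (no feasible solution exists)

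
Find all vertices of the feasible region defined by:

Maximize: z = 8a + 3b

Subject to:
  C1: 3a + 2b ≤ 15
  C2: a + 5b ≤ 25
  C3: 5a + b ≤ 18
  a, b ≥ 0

(0, 0), (3.6, 0), (3, 3), (1.923, 4.615), (0, 5)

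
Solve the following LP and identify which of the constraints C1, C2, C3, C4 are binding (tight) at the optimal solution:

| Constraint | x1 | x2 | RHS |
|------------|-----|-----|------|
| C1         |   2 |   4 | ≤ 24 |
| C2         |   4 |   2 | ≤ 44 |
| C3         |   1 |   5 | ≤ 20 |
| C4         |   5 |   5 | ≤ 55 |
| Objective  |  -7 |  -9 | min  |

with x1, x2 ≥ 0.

At x1 = 10, x2 = 1, compute slack b - a·x for each constraint:
  C1: 24 − 24 = 0  (binding)
  C2: 44 − 42 = 2  (slack)
  C3: 20 − 15 = 5  (slack)
  C4: 55 − 55 = 0  (binding)

Optimal: x1 = 10, x2 = 1
Binding: C1, C4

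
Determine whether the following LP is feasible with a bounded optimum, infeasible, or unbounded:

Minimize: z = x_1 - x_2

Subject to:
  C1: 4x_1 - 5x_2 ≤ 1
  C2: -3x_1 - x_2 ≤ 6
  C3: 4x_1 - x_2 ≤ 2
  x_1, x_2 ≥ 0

Unbounded (objective can decrease without bound)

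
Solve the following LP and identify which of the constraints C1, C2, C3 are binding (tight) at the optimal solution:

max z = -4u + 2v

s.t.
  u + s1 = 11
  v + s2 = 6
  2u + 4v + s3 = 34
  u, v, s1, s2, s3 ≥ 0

At u = 0, v = 6, compute slack b - a·x for each constraint:
  C1: 11 − 0 = 11  (slack)
  C2: 6 − 6 = 0  (binding)
  C3: 34 − 24 = 10  (slack)

Optimal: u = 0, v = 6
Binding: C2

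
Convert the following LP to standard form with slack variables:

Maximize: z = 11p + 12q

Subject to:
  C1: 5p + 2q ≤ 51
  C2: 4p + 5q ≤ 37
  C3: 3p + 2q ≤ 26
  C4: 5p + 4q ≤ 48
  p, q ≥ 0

max z = 11p + 12q

s.t.
  5p + 2q + s1 = 51
  4p + 5q + s2 = 37
  3p + 2q + s3 = 26
  5p + 4q + s4 = 48
  p, q, s1, s2, s3, s4 ≥ 0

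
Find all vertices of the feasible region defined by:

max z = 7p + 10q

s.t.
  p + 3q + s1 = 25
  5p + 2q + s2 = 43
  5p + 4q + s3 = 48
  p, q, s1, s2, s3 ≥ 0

(0, 0), (8.6, 0), (7.6, 2.5), (4, 7), (0, 8.333)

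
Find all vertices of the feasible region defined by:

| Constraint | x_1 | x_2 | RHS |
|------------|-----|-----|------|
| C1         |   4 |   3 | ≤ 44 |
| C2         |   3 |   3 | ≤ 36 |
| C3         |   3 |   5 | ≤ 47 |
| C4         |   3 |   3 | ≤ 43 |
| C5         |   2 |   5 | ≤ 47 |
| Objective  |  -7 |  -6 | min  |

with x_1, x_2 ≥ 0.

(0, 0), (11, 0), (8, 4), (6.5, 5.5), (0, 9.4)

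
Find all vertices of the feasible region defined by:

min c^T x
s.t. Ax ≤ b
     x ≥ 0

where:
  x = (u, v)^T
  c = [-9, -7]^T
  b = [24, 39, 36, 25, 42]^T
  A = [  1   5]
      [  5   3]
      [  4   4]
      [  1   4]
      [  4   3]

(0, 0), (7.8, 0), (6, 3), (5.25, 3.75), (0, 4.8)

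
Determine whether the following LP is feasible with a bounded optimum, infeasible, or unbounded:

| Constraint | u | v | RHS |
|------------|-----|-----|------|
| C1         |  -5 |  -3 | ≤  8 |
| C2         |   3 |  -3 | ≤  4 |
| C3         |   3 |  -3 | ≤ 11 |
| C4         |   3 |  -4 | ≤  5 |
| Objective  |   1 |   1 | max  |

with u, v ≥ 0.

Unbounded (objective can increase without bound)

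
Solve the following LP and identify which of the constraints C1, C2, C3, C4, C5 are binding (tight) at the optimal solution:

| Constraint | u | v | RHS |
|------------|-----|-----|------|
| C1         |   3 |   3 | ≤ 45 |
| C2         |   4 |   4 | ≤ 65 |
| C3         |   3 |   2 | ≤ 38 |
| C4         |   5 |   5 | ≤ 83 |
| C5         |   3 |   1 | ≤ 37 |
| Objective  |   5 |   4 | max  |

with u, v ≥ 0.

At u = 8, v = 7, compute slack b - a·x for each constraint:
  C1: 45 − 45 = 0  (binding)
  C2: 65 − 60 = 5  (slack)
  C3: 38 − 38 = 0  (binding)
  C4: 83 − 75 = 8  (slack)
  C5: 37 − 31 = 6  (slack)

Optimal: u = 8, v = 7
Binding: C1, C3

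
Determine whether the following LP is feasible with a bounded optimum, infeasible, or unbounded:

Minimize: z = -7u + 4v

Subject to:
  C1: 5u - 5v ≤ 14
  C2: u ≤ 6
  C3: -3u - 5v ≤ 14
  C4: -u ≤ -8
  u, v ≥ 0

Infeasible (no feasible solution exists)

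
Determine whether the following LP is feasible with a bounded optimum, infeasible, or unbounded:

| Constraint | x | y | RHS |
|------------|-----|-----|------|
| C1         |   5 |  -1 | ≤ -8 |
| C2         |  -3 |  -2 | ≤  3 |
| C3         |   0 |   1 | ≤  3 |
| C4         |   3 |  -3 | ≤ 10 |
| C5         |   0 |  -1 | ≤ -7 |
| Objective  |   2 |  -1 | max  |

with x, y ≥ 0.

Infeasible (no feasible solution exists)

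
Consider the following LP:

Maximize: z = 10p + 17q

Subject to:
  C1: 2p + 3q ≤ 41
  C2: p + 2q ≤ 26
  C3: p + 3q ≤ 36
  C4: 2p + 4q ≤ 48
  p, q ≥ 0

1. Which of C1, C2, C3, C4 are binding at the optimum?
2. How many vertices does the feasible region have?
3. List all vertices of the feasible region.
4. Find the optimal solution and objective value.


1. C1, C4
2. 4
3. (0, 0), (20.5, 0), (10, 7), (0, 12)
4. p = 10, q = 7, z = 219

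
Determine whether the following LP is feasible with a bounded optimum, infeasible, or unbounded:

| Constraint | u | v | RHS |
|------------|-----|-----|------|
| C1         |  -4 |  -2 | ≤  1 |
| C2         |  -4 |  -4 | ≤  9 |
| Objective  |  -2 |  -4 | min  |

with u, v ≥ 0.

Unbounded (objective can decrease without bound)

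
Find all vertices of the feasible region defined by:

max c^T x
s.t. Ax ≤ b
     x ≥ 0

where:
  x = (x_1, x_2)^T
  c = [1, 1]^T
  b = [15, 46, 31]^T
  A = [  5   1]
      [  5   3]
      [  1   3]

(0, 0), (3, 0), (1, 10), (0, 10.33)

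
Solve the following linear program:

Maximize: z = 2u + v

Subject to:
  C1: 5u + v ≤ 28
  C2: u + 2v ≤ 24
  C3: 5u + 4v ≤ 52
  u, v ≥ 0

Evaluate the objective at each vertex of the feasible region:
  z(0, 0) = 0
  z(5.6, 0) = 11.2
  z(4, 8) = 16  ←
  z(1.333, 11.33) = 14
  z(0, 12) = 12
The maximum is at u = 4, v = 8.

u = 4, v = 8, z = 16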